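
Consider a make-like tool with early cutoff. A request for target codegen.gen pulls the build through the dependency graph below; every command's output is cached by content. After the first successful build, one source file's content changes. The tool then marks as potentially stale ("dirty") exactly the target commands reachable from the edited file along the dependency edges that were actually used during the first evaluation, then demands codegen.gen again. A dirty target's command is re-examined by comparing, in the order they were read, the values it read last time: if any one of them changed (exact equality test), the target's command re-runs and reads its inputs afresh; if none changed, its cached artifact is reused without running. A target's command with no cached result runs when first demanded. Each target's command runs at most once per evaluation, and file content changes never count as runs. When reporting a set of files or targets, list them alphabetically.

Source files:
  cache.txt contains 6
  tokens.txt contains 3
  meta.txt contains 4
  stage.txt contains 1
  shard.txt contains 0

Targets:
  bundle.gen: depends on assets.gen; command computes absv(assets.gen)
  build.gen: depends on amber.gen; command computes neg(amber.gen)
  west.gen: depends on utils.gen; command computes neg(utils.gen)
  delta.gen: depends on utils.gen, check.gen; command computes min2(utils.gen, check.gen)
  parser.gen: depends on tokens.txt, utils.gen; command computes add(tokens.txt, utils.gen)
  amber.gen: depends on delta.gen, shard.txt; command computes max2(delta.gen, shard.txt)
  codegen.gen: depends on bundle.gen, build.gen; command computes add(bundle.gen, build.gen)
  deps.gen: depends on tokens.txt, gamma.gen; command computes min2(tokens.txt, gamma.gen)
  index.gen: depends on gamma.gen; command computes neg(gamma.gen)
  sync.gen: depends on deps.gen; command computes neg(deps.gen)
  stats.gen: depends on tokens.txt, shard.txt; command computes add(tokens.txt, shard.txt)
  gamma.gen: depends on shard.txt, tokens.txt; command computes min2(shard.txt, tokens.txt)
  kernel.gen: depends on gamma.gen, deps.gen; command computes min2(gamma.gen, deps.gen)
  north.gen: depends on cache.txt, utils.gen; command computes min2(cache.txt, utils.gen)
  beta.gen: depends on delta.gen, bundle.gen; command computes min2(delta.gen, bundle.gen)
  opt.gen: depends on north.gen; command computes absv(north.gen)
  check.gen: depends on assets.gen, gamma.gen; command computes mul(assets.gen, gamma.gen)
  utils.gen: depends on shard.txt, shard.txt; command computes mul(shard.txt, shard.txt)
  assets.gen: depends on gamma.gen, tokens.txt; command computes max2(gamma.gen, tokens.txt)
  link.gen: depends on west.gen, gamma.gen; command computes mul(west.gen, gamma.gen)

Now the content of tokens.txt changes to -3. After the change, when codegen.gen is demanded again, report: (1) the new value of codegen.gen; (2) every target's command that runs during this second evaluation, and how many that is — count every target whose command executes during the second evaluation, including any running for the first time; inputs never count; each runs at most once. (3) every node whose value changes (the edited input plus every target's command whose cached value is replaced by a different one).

Demanding codegen.gen again yields 3.
5 target commands run: assets.gen, bundle.gen, check.gen, delta.gen, gamma.gen.
The nodes whose values change: assets.gen, check.gen, gamma.gen, tokens.txt.
Note where the cutoff bites: amber.gen is checked, finds nothing changed, and keeps its cache.

First demand of the output computes:
  gamma.gen = min2(0, 3) = 0
  assets.gen = max2(0, 3) = 3
  bundle.gen = absv(3) = 3
  check.gen = mul(3, 0) = 0
  utils.gen = mul(0, 0) = 0
  delta.gen = min2(0, 0) = 0
  amber.gen = max2(0, 0) = 0
  build.gen = neg(0) = 0
  codegen.gen = add(3, 0) = 3

After the edit, cleaning proceeds:
  gamma.gen: a read changed (tokens.txt 3->-3) — executes, giving -3.
  assets.gen: a read changed (gamma.gen 0->-3; tokens.txt 3->-3) — executes, giving -3.
  bundle.gen: a read changed (assets.gen 3->-3) — executes, giving 3 — identical to its old value.
  check.gen: a read changed (assets.gen 3->-3; gamma.gen 0->-3) — executes, giving 9.
  delta.gen: a read changed (check.gen 0->9) — executes, giving 0 — identical to its old value.
  amber.gen: dirty, but its reads are unchanged (delta.gen unchanged, shard.txt unchanged); cached 0 stands.
  build.gen: dirty, but its reads are unchanged (amber.gen unchanged); cached 0 stands.
  codegen.gen: dirty, but its reads are unchanged (bundle.gen unchanged, build.gen unchanged); cached 3 stands.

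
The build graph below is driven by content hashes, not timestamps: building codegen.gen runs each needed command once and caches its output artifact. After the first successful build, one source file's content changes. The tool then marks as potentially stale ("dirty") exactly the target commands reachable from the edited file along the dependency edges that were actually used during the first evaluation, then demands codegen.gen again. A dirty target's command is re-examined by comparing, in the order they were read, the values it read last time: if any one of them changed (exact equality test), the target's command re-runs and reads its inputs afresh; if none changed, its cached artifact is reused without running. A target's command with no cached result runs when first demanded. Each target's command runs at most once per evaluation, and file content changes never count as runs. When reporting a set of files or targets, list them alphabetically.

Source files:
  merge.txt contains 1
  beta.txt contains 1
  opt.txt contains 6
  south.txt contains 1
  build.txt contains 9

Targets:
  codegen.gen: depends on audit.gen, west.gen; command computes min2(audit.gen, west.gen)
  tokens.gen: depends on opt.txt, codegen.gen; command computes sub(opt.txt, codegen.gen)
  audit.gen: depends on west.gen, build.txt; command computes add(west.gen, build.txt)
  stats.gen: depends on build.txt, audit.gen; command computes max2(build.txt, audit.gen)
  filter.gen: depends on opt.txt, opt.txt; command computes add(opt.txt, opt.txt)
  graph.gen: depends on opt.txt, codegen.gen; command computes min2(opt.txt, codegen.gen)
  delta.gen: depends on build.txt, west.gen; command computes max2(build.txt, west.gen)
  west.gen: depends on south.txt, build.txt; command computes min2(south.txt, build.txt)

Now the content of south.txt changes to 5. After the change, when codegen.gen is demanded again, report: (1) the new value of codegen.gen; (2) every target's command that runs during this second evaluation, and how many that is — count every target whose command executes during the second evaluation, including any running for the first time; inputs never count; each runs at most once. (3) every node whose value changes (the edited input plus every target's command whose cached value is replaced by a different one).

codegen.gen now evaluates to 5.
Run set: audit.gen, codegen.gen, west.gen (3 run).
Changed values: audit.gen, codegen.gen, south.txt, west.gen.

Initial pass — values computed on the first demand:
  west.gen = min2(1, 9) = 1
  audit.gen = add(1, 9) = 10
  codegen.gen = min2(10, 1) = 1

Second demand — change propagation:
  west.gen: re-runs because south.txt 1->5; new result 5.
  audit.gen: re-runs because west.gen 1->5; new result 14.
  codegen.gen: re-runs because audit.gen 10->14; west.gen 1->5; new result 5.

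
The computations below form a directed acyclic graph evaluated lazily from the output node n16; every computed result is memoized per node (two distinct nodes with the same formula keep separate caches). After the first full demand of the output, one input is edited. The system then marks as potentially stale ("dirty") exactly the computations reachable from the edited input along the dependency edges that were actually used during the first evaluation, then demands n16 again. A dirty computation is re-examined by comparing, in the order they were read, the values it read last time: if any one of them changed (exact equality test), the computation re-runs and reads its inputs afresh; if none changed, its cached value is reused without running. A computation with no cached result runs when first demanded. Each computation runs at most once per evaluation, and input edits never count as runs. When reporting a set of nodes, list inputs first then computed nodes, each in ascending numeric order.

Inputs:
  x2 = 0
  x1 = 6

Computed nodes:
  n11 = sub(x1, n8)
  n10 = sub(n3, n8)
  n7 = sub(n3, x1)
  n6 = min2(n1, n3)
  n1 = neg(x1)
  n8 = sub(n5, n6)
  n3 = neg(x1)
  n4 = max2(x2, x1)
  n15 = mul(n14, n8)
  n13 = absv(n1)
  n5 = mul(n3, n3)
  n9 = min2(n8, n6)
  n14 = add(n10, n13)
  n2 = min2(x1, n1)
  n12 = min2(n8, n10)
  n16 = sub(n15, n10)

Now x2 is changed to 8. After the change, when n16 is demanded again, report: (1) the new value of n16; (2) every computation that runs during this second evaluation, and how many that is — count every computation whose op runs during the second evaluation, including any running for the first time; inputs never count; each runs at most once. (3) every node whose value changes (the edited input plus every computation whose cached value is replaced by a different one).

First demand of the output computes:
  n1 = neg(6) = -6
  n3 = neg(6) = -6
  n5 = mul(-6, -6) = 36
  n6 = min2(-6, -6) = -6
  n8 = sub(36, -6) = 42
  n10 = sub(-6, 42) = -48
  n13 = absv(-6) = 6
  n14 = add(-48, 6) = -42
  n15 = mul(-42, 42) = -1764
  n16 = sub(-1764, -48) = -1716

After the edit, cleaning proceeds:
  x2 only reaches undemanded nodes; the second demand re-runs nothing.

Note the shortcut — x2 feeds only undemanded nodes, so no recomputation happens.

Demanding n16 again yields -1716.
0 computations run: none.
The nodes whose values change: x2.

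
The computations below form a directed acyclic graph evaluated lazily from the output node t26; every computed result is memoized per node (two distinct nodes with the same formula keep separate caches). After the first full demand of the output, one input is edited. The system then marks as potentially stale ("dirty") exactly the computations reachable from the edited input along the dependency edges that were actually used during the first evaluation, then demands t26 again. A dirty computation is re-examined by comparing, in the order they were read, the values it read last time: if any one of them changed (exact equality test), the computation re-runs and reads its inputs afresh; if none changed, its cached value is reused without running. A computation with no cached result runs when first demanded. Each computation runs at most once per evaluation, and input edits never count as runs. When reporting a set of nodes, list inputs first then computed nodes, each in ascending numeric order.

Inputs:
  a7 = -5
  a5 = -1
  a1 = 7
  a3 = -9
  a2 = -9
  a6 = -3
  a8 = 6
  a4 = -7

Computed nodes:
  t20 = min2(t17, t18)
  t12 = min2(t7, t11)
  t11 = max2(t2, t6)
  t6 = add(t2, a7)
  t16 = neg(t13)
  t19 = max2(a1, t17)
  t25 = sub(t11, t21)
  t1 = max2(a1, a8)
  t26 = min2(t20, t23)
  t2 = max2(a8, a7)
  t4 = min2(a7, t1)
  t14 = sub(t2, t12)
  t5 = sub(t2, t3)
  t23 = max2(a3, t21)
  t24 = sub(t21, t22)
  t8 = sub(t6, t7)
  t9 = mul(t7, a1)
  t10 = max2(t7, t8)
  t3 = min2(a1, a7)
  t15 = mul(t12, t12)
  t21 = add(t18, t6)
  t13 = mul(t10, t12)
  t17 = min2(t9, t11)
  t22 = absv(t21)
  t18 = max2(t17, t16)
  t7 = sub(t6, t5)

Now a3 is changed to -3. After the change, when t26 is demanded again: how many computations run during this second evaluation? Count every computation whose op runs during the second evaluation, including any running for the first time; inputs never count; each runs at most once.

First demand of the output computes:
  t2 = max2(6, -5) = 6
  t3 = min2(7, -5) = -5
  t5 = sub(6, -5) = 11
  t6 = add(6, -5) = 1
  t7 = sub(1, 11) = -10
  t8 = sub(1, -10) = 11
  t9 = mul(-10, 7) = -70
  t10 = max2(-10, 11) = 11
  t11 = max2(6, 1) = 6
  t12 = min2(-10, 6) = -10
  t13 = mul(11, -10) = -110
  t16 = neg(-110) = 110
  t17 = min2(-70, 6) = -70
  t18 = max2(-70, 110) = 110
  t20 = min2(-70, 110) = -70
  t21 = add(110, 1) = 111
  t23 = max2(-9, 111) = 111
  t26 = min2(-70, 111) = -70

After the edit, cleaning proceeds:
  t23: a read changed (a3 -9->-3) — executes, giving 111 — identical to its old value.
  t26: dirty, but its reads are unchanged (t20 unchanged, t23 unchanged); cached -70 stands.

Note the absorption at t23: it re-runs yet its value is the same, leaving the output's value untouched.

1 computations run: t23.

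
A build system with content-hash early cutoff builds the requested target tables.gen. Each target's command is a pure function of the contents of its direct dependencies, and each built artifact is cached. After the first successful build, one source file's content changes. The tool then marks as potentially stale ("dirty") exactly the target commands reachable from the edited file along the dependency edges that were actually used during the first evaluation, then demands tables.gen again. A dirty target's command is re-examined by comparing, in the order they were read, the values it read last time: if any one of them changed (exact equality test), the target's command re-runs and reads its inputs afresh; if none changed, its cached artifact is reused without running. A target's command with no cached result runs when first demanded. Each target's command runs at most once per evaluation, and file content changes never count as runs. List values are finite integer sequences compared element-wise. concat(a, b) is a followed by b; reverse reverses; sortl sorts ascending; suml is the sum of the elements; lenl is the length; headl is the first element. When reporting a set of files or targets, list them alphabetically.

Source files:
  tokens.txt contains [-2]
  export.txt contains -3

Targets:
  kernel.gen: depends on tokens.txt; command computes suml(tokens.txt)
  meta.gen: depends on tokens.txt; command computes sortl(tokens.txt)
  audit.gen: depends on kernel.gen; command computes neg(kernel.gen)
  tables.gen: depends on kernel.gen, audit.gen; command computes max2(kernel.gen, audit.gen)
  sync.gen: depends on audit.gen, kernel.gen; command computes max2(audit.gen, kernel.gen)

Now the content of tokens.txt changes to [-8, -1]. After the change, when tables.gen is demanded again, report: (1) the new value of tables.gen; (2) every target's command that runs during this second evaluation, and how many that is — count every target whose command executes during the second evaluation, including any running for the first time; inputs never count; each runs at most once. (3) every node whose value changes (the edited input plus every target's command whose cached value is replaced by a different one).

New value of tables.gen: 9.
Target commands that run: audit.gen, kernel.gen, tables.gen — 3 in total.
Values that change: audit.gen, kernel.gen, tables.gen, tokens.txt.

First evaluation (everything demanded from the output):
  kernel.gen = suml([-2]) = -2
  audit.gen = neg(-2) = 2
  tables.gen = max2(-2, 2) = 2

Propagation after the edit:
  kernel.gen: runs — tokens.txt [-2]->[-8, -1]; result -9.
  audit.gen: runs — kernel.gen -2->-9; result 9.
  tables.gen: runs — kernel.gen -2->-9; audit.gen 2->9; result 9.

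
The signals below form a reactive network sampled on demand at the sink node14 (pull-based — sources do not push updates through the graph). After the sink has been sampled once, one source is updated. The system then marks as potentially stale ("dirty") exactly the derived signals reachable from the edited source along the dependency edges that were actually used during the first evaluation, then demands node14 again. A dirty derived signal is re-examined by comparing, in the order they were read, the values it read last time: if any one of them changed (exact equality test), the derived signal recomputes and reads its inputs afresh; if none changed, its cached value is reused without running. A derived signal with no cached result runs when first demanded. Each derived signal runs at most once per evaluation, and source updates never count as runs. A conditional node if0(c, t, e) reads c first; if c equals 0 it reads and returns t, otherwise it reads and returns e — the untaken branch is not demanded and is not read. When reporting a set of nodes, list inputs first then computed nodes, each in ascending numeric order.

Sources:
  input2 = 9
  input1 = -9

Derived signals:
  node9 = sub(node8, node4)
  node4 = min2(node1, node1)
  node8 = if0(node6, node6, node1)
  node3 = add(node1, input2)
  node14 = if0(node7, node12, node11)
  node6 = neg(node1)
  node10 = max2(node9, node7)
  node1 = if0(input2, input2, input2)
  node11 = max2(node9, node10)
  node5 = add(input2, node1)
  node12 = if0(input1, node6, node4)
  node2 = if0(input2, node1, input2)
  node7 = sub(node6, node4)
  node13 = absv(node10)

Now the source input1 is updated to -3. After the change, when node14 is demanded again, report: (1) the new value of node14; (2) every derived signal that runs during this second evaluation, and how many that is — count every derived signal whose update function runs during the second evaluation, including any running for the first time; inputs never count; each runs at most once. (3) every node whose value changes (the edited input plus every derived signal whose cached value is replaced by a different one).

Initial pass — values computed on the first demand:
  node1 = if0(input2=9 -> else branch input2) = 9
  node4 = min2(9, 9) = 9
  node6 = neg(9) = -9
  node7 = sub(-9, 9) = -18
  node8 = if0(node6=-9 -> else branch node1) = 9
  node9 = sub(9, 9) = 0
  node10 = max2(0, -18) = 0
  node11 = max2(0, 0) = 0
  node14 = if0(node7=-18 -> else branch node11) = 0

Second demand — change propagation:
  no demanded computation ever read input1, so the edit dirties nothing and nothing runs.

The important point: nothing the output needs ever reads input1, so the edit is invisible to it.

node14 now evaluates to 0.
Run set: none (0 run).
Changed values: input1.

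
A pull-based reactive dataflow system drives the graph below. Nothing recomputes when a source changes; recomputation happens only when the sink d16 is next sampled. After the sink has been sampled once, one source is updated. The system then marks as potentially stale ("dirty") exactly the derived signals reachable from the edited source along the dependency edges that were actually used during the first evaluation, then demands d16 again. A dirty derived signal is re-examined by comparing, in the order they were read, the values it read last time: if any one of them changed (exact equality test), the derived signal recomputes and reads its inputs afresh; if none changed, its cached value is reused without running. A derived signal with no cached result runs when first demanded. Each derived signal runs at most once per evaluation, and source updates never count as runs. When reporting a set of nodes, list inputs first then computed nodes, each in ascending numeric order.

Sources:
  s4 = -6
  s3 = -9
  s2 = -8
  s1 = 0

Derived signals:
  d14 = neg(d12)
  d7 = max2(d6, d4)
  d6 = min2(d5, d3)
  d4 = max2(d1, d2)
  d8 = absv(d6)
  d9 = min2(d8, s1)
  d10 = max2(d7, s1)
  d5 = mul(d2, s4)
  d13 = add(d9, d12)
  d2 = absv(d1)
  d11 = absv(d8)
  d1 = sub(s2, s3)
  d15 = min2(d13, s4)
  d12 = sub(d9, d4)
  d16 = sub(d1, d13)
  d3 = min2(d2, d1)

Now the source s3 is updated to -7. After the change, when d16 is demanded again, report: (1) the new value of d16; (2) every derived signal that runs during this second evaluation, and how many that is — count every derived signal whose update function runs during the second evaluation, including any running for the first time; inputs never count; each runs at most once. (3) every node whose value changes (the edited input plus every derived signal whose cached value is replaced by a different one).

New value of d16: 0.
Derived signals that run: d1, d2, d3, d4, d6, d16 — 6 in total.
Values that change: s3, d1, d3, d16.
Key observation: the cutoff stops propagation at d5 — its inputs' values are unchanged, so it reuses its cache.

First evaluation (everything demanded from the output):
  d1 = sub(-8, -9) = 1
  d2 = absv(1) = 1
  d3 = min2(1, 1) = 1
  d4 = max2(1, 1) = 1
  d5 = mul(1, -6) = -6
  d6 = min2(-6, 1) = -6
  d8 = absv(-6) = 6
  d9 = min2(6, 0) = 0
  d12 = sub(0, 1) = -1
  d13 = add(0, -1) = -1
  d16 = sub(1, -1) = 2

Propagation after the edit:
  d1: runs — s3 -9->-7; result -1.
  d2: runs — d1 1->-1; result 1 (same value as before).
  d3: runs — d1 1->-1; result -1.
  d4: runs — d1 1->-1; result 1 (same value as before).
  d5: checked — values it read are unchanged (d2 unchanged, s4 unchanged); reused cached -6 without running.
  d6: runs — d3 1->-1; result -6 (same value as before).
  d8: checked — values it read are unchanged (d6 unchanged); reused cached 6 without running.
  d9: checked — values it read are unchanged (d8 unchanged, s1 unchanged); reused cached 0 without running.
  d12: checked — values it read are unchanged (d9 unchanged, d4 unchanged); reused cached -1 without running.
  d13: checked — values it read are unchanged (d9 unchanged, d12 unchanged); reused cached -1 without running.
  d16: runs — d1 1->-1; result 0.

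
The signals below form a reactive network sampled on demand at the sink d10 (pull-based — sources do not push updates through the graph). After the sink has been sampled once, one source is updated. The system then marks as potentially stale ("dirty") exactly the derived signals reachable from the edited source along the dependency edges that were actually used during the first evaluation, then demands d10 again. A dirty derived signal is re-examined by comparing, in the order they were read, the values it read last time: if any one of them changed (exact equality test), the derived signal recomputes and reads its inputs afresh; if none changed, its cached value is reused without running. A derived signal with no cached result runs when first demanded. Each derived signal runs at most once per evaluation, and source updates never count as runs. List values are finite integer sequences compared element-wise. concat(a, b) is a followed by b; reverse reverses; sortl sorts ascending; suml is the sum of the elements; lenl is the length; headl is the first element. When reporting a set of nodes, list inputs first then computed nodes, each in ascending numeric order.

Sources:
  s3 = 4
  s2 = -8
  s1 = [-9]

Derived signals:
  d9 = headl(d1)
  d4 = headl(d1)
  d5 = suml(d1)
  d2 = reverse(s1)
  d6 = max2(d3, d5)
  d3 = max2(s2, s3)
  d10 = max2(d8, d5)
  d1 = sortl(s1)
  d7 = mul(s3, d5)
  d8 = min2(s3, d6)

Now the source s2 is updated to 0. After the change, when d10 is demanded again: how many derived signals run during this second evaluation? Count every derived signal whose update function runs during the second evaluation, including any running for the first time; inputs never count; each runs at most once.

Run set: d3 (1 run).
The important point: d3 recomputes to an identical value, and the output ends up unchanged.

Initial pass — values computed on the first demand:
  d1 = sortl([-9]) = [-9]
  d3 = max2(-8, 4) = 4
  d5 = suml([-9]) = -9
  d6 = max2(4, -9) = 4
  d8 = min2(4, 4) = 4
  d10 = max2(4, -9) = 4

Second demand — change propagation:
  d3: re-runs because s2 -8->0; new result 4 (unchanged).
  d6: re-examined; everything it read last time is the same (d3 unchanged, d5 unchanged) — cache 4 kept, no run.
  d8: re-examined; everything it read last time is the same (s3 unchanged, d6 unchanged) — cache 4 kept, no run.
  d10: re-examined; everything it read last time is the same (d8 unchanged, d5 unchanged) — cache 4 kept, no run.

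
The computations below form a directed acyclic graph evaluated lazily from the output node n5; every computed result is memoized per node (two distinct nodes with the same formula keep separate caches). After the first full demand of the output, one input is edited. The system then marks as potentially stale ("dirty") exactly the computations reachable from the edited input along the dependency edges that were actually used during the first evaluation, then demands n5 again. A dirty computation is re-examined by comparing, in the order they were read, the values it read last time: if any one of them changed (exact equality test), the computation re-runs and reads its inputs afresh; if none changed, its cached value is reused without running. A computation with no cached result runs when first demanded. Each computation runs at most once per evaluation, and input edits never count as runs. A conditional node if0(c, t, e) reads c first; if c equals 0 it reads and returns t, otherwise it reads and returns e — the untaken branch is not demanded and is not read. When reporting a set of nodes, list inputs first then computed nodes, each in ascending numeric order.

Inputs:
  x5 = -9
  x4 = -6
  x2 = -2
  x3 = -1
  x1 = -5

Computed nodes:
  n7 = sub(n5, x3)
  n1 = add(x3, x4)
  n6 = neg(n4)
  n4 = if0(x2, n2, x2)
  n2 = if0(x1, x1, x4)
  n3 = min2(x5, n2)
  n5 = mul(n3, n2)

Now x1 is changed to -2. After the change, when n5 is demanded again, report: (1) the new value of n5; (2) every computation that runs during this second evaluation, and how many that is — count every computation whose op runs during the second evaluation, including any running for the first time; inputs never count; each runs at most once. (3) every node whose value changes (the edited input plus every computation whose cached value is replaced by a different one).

Demanding n5 again yields 54.
1 computations run: n2.
The nodes whose values change: x1.
Note the absorption at n2: it re-runs yet its value is the same, leaving the output's value untouched.

First demand of the output computes:
  n2 = if0(x1=-5 -> else branch x4) = -6
  n3 = min2(-9, -6) = -9
  n5 = mul(-9, -6) = 54

After the edit, cleaning proceeds:
  n2: a read changed (x1 -5->-2) — executes, giving -6 — identical to its old value.
  n3: dirty, but its reads are unchanged (x5 unchanged, n2 unchanged); cached -9 stands.
  n5: dirty, but its reads are unchanged (n3 unchanged, n2 unchanged); cached 54 stands.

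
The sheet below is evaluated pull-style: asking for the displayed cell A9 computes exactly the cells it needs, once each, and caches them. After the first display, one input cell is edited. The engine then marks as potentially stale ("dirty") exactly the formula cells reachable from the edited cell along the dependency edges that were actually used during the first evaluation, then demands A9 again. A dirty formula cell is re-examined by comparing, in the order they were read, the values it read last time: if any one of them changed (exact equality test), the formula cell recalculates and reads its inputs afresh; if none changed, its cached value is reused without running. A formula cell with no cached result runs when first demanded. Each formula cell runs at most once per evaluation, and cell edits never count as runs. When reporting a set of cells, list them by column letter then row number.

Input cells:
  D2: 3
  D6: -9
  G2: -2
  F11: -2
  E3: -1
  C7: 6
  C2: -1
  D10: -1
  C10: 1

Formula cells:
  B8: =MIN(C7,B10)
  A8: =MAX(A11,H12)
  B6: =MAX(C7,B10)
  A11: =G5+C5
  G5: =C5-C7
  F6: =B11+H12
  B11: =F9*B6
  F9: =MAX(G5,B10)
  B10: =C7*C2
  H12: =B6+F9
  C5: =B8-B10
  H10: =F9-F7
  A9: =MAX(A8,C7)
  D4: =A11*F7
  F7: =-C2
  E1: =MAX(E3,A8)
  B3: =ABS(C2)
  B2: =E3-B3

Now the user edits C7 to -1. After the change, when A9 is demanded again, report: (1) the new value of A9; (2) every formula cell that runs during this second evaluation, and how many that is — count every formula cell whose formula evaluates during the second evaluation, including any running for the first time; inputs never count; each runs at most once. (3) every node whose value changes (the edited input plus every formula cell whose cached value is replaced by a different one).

Demanding A9 again yields 2.
10 formula cells run: A8, A9, A11, B6, B8, B10, C5, F9, G5, H12.
The nodes whose values change: A8, A9, A11, B6, B8, B10, C5, C7, F9, G5, H12.

First demand of the output computes:
  B10 = 6 * -1 = -6
  B6 = MAX(6, -6) = 6
  B8 = MIN(6, -6) = -6
  C5 = -6 - -6 = 0
  G5 = 0 - 6 = -6
  A11 = -6 + 0 = -6
  F9 = MAX(-6, -6) = -6
  H12 = 6 + -6 = 0
  A8 = MAX(-6, 0) = 0
  A9 = MAX(0, 6) = 6

After the edit, cleaning proceeds:
  B10: a read changed (C7 6->-1) — executes, giving 1.
  B6: a read changed (C7 6->-1; B10 -6->1) — executes, giving 1.
  B8: a read changed (C7 6->-1; B10 -6->1) — executes, giving -1.
  C5: a read changed (B8 -6->-1; B10 -6->1) — executes, giving -2.
  G5: a read changed (C5 0->-2; C7 6->-1) — executes, giving -1.
  A11: a read changed (G5 -6->-1; C5 0->-2) — executes, giving -3.
  F9: a read changed (G5 -6->-1; B10 -6->1) — executes, giving 1.
  H12: a read changed (B6 6->1; F9 -6->1) — executes, giving 2.
  A8: a read changed (A11 -6->-3; H12 0->2) — executes, giving 2.
  A9: a read changed (A8 0->2; C7 6->-1) — executes, giving 2.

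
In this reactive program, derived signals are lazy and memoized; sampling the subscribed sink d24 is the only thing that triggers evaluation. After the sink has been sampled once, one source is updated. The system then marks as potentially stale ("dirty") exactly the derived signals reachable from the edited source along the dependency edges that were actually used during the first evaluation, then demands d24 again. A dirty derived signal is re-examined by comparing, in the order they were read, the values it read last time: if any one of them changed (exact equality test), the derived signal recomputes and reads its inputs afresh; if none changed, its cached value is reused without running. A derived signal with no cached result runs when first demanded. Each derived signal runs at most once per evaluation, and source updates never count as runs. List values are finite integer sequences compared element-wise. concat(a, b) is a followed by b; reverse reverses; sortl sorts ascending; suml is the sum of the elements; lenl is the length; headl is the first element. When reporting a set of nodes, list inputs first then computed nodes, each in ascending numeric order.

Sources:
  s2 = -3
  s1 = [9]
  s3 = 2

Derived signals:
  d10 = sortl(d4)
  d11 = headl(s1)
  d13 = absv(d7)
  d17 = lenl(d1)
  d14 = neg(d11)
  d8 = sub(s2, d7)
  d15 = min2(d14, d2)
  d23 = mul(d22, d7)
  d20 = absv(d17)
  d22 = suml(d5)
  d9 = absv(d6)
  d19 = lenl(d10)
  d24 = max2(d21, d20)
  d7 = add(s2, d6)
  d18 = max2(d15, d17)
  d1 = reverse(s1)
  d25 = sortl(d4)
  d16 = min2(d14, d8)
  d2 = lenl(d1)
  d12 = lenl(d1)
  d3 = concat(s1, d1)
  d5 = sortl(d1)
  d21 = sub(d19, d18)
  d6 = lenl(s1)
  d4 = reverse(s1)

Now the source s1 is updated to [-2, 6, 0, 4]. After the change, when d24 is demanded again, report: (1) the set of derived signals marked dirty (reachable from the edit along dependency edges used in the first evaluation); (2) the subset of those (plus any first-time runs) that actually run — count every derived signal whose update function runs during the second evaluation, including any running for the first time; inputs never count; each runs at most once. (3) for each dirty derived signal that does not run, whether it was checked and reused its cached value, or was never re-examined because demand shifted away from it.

First demand of the output computes:
  d1 = reverse([9]) = [9]
  d2 = lenl([9]) = 1
  d4 = reverse([9]) = [9]
  d10 = sortl([9]) = [9]
  d11 = headl([9]) = 9
  d14 = neg(9) = -9
  d15 = min2(-9, 1) = -9
  d17 = lenl([9]) = 1
  d18 = max2(-9, 1) = 1
  d19 = lenl([9]) = 1
  d20 = absv(1) = 1
  d21 = sub(1, 1) = 0
  d24 = max2(0, 1) = 1

After the edit, cleaning proceeds:
  d1: a read changed (s1 [9]->[-2, 6, 0, 4]) — executes, giving [4, 0, 6, -2].
  d2: a read changed (d1 [9]->[4, 0, 6, -2]) — executes, giving 4.
  d4: a read changed (s1 [9]->[-2, 6, 0, 4]) — executes, giving [4, 0, 6, -2].
  d10: a read changed (d4 [9]->[4, 0, 6, -2]) — executes, giving [-2, 0, 4, 6].
  d11: a read changed (s1 [9]->[-2, 6, 0, 4]) — executes, giving -2.
  d14: a read changed (d11 9->-2) — executes, giving 2.
  d15: a read changed (d14 -9->2; d2 1->4) — executes, giving 2.
  d17: a read changed (d1 [9]->[4, 0, 6, -2]) — executes, giving 4.
  d18: a read changed (d15 -9->2; d17 1->4) — executes, giving 4.
  d19: a read changed (d10 [9]->[-2, 0, 4, 6]) — executes, giving 4.
  d20: a read changed (d17 1->4) — executes, giving 4.
  d21: a read changed (d19 1->4; d18 1->4) — executes, giving 0 — identical to its old value.
  d24: a read changed (d20 1->4) — executes, giving 4.

The edit dirties: d1, d2, d4, d10, d11, d14, d15, d17, d18, d19, d20, d21, d24.
13 derived signals run: d1, d2, d4, d10, d11, d14, d15, d17, d18, d19, d20, d21, d24.
No dirty derived signal escaped a run.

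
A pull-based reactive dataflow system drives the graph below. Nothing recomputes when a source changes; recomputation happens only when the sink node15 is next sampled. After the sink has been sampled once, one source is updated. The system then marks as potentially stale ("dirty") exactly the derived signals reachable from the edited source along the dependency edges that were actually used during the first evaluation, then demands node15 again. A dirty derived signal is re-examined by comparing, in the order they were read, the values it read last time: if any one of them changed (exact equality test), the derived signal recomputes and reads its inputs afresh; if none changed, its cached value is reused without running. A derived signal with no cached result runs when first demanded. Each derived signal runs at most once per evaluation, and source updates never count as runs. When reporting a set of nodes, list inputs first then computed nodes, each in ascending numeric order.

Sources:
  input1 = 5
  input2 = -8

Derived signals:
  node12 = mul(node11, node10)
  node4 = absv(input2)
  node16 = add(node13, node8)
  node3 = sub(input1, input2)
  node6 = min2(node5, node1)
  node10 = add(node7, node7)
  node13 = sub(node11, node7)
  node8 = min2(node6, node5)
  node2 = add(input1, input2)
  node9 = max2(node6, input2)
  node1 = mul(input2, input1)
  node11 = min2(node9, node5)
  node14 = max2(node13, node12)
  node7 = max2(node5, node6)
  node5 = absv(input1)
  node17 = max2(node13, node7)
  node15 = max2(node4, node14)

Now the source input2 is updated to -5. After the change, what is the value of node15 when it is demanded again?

First evaluation (everything demanded from the output):
  node1 = mul(-8, 5) = -40
  node4 = absv(-8) = 8
  node5 = absv(5) = 5
  node6 = min2(5, -40) = -40
  node7 = max2(5, -40) = 5
  node9 = max2(-40, -8) = -8
  node10 = add(5, 5) = 10
  node11 = min2(-8, 5) = -8
  node12 = mul(-8, 10) = -80
  node13 = sub(-8, 5) = -13
  node14 = max2(-13, -80) = -13
  node15 = max2(8, -13) = 8

Propagation after the edit:
  node1: runs — input2 -8->-5; result -25.
  node4: runs — input2 -8->-5; result 5.
  node6: runs — node1 -40->-25; result -25.
  node7: runs — node6 -40->-25; result 5 (same value as before).
  node9: runs — node6 -40->-25; input2 -8->-5; result -5.
  node10: checked — values it read are unchanged (node7 unchanged, node7 unchanged); reused cached 10 without running.
  node11: runs — node9 -8->-5; result -5.
  node12: runs — node11 -8->-5; result -50.
  node13: runs — node11 -8->-5; result -10.
  node14: runs — node13 -13->-10; node12 -80->-50; result -10.
  node15: runs — node4 8->5; node14 -13->-10; result 5.

Key observation: the cutoff stops propagation at node10 — its inputs' values are unchanged, so it reuses its cache.

New value of node15: 5.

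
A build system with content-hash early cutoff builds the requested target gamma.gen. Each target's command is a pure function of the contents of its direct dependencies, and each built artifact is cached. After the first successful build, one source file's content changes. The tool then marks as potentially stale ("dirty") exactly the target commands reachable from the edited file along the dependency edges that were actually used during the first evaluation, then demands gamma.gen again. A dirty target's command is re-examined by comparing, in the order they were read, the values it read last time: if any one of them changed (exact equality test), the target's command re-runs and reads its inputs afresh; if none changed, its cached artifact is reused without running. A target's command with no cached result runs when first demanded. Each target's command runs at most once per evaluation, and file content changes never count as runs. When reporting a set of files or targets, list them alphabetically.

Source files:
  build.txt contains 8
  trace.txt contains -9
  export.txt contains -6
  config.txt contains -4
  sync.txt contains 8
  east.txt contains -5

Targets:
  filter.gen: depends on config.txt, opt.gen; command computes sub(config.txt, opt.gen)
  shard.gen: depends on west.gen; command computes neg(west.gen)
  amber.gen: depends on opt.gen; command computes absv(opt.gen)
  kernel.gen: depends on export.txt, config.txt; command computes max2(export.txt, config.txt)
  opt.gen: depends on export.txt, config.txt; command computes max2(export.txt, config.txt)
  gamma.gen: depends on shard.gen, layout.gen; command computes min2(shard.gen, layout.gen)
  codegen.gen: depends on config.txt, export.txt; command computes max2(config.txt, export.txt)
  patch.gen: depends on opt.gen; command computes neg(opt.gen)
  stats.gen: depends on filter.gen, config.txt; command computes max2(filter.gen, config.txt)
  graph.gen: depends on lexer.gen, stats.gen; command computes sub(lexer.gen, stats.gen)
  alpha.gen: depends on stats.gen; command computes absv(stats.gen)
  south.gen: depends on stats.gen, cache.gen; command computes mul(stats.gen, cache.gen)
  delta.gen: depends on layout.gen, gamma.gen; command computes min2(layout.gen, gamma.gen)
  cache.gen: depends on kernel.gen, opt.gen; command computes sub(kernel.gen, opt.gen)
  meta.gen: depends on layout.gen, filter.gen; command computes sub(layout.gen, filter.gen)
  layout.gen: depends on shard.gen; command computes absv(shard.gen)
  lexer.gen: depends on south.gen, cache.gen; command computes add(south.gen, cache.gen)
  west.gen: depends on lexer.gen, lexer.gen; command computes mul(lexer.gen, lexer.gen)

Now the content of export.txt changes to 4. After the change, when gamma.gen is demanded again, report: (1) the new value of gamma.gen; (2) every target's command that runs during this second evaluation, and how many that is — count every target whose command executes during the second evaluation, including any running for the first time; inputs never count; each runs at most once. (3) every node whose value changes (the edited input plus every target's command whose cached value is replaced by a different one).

New value of gamma.gen: 0.
Target commands that run: cache.gen, filter.gen, kernel.gen, opt.gen, south.gen, stats.gen — 6 in total.
Values that change: export.txt, filter.gen, kernel.gen, opt.gen, stats.gen.
Key observation: the cutoff stops propagation at lexer.gen — its inputs' values are unchanged, so it reuses its cache.

First evaluation (everything demanded from the output):
  kernel.gen = max2(-6, -4) = -4
  opt.gen = max2(-6, -4) = -4
  cache.gen = sub(-4, -4) = 0
  filter.gen = sub(-4, -4) = 0
  stats.gen = max2(0, -4) = 0
  south.gen = mul(0, 0) = 0
  lexer.gen = add(0, 0) = 0
  west.gen = mul(0, 0) = 0
  shard.gen = neg(0) = 0
  layout.gen = absv(0) = 0
  gamma.gen = min2(0, 0) = 0

Propagation after the edit:
  kernel.gen: runs — export.txt -6->4; result 4.
  opt.gen: runs — export.txt -6->4; result 4.
  cache.gen: runs — kernel.gen -4->4; opt.gen -4->4; result 0 (same value as before).
  filter.gen: runs — opt.gen -4->4; result -8.
  stats.gen: runs — filter.gen 0->-8; result -4.
  south.gen: runs — stats.gen 0->-4; result 0 (same value as before).
  lexer.gen: checked — values it read are unchanged (south.gen unchanged, cache.gen unchanged); reused cached 0 without running.
  west.gen: checked — values it read are unchanged (lexer.gen unchanged, lexer.gen unchanged); reused cached 0 without running.
  shard.gen: checked — values it read are unchanged (west.gen unchanged); reused cached 0 without running.
  layout.gen: checked — values it read are unchanged (shard.gen unchanged); reused cached 0 without running.
  gamma.gen: checked — values it read are unchanged (shard.gen unchanged, layout.gen unchanged); reused cached 0 without running.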